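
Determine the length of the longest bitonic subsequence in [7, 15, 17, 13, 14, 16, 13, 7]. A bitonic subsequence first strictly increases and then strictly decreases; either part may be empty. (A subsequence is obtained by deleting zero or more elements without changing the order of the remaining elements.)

Let inc[i] be the LIS ending at i and dec[i] the longest strictly decreasing subsequence starting at i. inc = [1, 2, 3, 2, 3, 4, 2, 1], dec = [1, 4, 4, 2, 3, 3, 2, 1].
max_i inc[i]+dec[i]−1 = 6, with one witness 7, 15, 17, 16, 13, 7.

6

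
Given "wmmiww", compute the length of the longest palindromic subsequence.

One longest palindromic subsequence is wmmw (positions 1,2,3,6); it reads the same forward and backward, and the interval DP gives dp[1][6] = 4.

4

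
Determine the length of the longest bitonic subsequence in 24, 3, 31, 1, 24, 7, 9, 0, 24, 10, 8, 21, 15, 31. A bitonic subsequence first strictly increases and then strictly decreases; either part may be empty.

Let inc[i] be the LIS ending at i and dec[i] the longest strictly decreasing subsequence starting at i. inc = [1, 1, 2, 1, 2, 2, 3, 1, 4, 4, 3, 5, 5, 6], dec = [4, 3, 4, 2, 3, 2, 2, 1, 3, 2, 1, 2, 1, 1].
max_i inc[i]+dec[i]−1 = 6, with one witness 3, 7, 9, 24, 21, 15.

6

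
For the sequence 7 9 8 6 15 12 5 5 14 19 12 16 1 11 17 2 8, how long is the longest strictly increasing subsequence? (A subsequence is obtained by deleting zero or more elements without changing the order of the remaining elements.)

Let dp[i] be the longest increasing subsequence ending at position i. Then dp = [1, 2, 2, 1, 3, 3, 1, 1, 4, 5, 3, 5, 1, 3, 6, 2, 3].
The maximum is 6; one witness is 7, 9, 12, 14, 16, 17 at positions 1,2,6,9,12,15.

6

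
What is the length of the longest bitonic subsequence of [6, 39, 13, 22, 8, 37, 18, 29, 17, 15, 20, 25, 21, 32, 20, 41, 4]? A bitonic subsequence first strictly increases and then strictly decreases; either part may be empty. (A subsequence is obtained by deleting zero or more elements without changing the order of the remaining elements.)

9

One longest bitonic subsequence is 6, 13, 22, 37, 29, 25, 21, 20, 4 (positions 1,3,4,6,8,12,13,15,17): it rises to 37 then falls. Length 9 is optimal.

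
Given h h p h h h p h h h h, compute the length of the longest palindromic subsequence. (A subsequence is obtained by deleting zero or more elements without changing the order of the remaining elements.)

Using dp[i][j] = 2 + dp[i+1][j−1] if the ends match, else max(dp[i+1][j], dp[i][j−1]):
dp[1][11] = 9. A witness is hhhhphhhh at positions 1,2,4,5,7,8,9,10,11.

9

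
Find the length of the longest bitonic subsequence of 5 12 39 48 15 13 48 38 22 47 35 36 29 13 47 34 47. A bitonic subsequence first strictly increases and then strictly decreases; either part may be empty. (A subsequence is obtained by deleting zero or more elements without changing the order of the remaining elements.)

8

Let inc[i] be the LIS ending at i and dec[i] the longest strictly decreasing subsequence starting at i. inc = [1, 2, 3, 4, 3, 3, 4, 4, 4, 5, 5, 6, 5, 3, 7, 6, 7], dec = [1, 1, 5, 5, 2, 1, 5, 4, 2, 4, 3, 3, 2, 1, 2, 1, 1].
max_i inc[i]+dec[i]−1 = 8, with one witness 5, 12, 39, 48, 47, 36, 29, 13.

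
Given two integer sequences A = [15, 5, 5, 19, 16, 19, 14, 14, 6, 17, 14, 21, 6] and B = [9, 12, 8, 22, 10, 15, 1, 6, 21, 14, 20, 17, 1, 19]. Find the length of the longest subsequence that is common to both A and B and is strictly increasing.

2

A longest common strictly increasing subsequence is 15, 21 (length 2); it appears in order in both A and B, and no longer such subsequence exists.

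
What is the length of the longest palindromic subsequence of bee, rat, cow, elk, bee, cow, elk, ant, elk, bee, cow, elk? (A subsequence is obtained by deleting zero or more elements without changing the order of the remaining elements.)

Using dp[i][j] = 2 + dp[i+1][j−1] if the ends match, else max(dp[i+1][j], dp[i][j−1]):
dp[1][12] = 7. A witness is elk cow elk ant elk cow elk at positions 4,6,7,8,9,11,12.

7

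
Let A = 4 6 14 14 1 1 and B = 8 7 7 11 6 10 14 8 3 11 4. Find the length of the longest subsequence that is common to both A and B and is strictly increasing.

2

For each value that appears in both, track the longest common increasing run ending there.
The best achievable length is 2; one witness is 6, 14 (A-positions 2,3, B-positions 5,7).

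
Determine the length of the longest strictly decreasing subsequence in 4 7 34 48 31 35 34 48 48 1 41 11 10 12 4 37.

Let dp[i] be the longest decreasing subsequence ending at position i. Then dp = [1, 1, 1, 1, 2, 2, 3, 1, 1, 4, 2, 4, 5, 4, 6, 3].
The maximum is 6; one witness is 48, 35, 34, 11, 10, 4 at positions 4,6,7,12,13,15.

6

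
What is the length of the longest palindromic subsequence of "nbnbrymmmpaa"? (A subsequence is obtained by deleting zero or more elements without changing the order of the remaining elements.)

3

One longest palindromic subsequence is mmm (positions 7,8,9); it reads the same forward and backward, and the interval DP gives dp[1][12] = 3.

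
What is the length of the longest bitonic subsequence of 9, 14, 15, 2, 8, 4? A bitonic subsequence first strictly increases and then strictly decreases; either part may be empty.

One longest bitonic subsequence is 9, 14, 15, 8, 4 (positions 1,2,3,5,6): it rises to 15 then falls. Length 5 is optimal.

5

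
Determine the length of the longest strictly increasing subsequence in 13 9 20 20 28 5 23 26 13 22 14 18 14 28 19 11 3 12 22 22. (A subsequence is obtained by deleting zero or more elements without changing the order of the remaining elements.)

6

One longest increasing subsequence is 9, 13, 14, 18, 19, 22 (positions 2,9,11,12,15,19), of length 6; no longer one exists.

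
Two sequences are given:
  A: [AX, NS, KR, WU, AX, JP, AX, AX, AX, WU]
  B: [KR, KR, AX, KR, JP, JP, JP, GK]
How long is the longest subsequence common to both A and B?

3

Backtracking the LCS table gives one alignment: AX (A1,B3) → KR (A3,B4) → JP (A6,B7).
So the longest common subsequence has length 3.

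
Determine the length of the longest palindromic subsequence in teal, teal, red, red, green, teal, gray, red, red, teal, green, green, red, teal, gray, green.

One longest palindromic subsequence is teal red green teal red red teal green red teal (positions 2,3,5,6,8,9,10,12,13,14); it reads the same forward and backward, and the interval DP gives dp[1][16] = 10.

10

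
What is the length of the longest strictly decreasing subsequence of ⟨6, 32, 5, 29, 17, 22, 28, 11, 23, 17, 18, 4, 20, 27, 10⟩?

Scanning left to right, the best length ending at each element is: 6→1, 32→1, 5→2, 29→2, 17→3, 22→3, 28→3, 11→4, 23→4, 17→5, 18→5, 4→6, 20→5, 27→4, 10→6.
So the longest decreasing subsequence has length 6, e.g. 32, 29, 28, 23, 17, 4.

6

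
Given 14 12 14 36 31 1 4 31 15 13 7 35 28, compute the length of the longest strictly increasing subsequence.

Let dp[i] be the longest increasing subsequence ending at position i. Then dp = [1, 1, 2, 3, 3, 1, 2, 3, 3, 3, 3, 4, 4].
The maximum is 4; one witness is 12, 14, 31, 35 at positions 2,3,5,12.

4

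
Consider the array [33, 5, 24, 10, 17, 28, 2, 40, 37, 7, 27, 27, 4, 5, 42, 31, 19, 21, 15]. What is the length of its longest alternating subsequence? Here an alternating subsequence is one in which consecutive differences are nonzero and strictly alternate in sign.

14

A longest alternating subsequence is 33, 5, 24, 10, 17, 2, 40, 7, 27, 4, 42, 19, 21, 15 (positions 1,2,3,4,5,7,8,10,11,13,15,17,18,19); its 13 consecutive differences strictly alternate in sign, and length 14 is optimal.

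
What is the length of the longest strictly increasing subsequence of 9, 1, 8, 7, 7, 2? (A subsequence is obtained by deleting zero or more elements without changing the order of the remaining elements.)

Scanning left to right, the best length ending at each element is: 9→1, 1→1, 8→2, 7→2, 7→2, 2→2.
So the longest increasing subsequence has length 2, e.g. 1, 8.

2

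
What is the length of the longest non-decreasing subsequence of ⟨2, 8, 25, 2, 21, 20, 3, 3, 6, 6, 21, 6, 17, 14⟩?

8

One longest non-decreasing subsequence is 2, 2, 3, 3, 6, 6, 6, 17 (positions 1,4,7,8,9,10,12,13), of length 8; no longer one exists.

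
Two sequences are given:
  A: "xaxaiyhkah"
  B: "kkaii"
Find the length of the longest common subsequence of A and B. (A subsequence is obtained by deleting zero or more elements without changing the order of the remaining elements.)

2

Backtracking the LCS table gives one alignment: a (A2,B3) → i (A5,B5).
So the longest common subsequence has length 2.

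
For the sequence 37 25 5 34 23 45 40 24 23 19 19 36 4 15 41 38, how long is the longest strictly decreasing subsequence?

Let dp[i] be the longest decreasing subsequence ending at position i. Then dp = [1, 2, 3, 2, 3, 1, 2, 3, 4, 5, 5, 3, 6, 6, 2, 3].
The maximum is 6; one witness is 37, 25, 24, 23, 19, 4 at positions 1,2,8,9,10,13.

6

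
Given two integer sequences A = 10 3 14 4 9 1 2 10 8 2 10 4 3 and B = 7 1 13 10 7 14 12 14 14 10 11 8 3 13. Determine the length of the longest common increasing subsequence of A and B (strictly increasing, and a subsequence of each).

2

For each value that appears in both, track the longest common increasing run ending there.
The best achievable length is 2; one witness is 1, 10 (A-positions 6,8, B-positions 2,4).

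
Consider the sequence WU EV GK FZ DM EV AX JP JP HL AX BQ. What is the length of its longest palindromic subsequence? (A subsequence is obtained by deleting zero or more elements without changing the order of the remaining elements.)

4

One longest palindromic subsequence is AX JP JP AX (positions 7,8,9,11); it reads the same forward and backward, and the interval DP gives dp[1][12] = 4.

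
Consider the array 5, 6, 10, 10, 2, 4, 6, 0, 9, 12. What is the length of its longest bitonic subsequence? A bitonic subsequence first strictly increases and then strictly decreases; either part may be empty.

5

Let inc[i] be the LIS ending at i and dec[i] the longest strictly decreasing subsequence starting at i. inc = [1, 2, 3, 3, 1, 2, 3, 1, 4, 5], dec = [3, 3, 3, 3, 2, 2, 2, 1, 1, 1].
max_i inc[i]+dec[i]−1 = 5, with one witness 5, 6, 10, 6, 0.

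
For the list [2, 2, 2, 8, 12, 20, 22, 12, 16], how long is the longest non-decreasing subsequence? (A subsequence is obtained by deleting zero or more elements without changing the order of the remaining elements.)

7

One longest non-decreasing subsequence is 2, 2, 2, 8, 12, 20, 22 (positions 1,2,3,4,5,6,7), of length 7; no longer one exists.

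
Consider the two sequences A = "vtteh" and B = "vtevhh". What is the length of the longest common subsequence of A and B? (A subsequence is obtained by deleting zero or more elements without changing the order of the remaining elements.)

A longest common subsequence is vteh (length 4); the LCS DP confirms no longer common subsequence exists.

4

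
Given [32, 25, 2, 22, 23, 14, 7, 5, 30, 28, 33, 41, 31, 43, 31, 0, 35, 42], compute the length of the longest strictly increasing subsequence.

Let dp[i] be the longest increasing subsequence ending at position i. Then dp = [1, 1, 1, 2, 3, 2, 2, 2, 4, 4, 5, 6, 5, 7, 5, 1, 6, 7].
The maximum is 7; one witness is 2, 22, 23, 30, 33, 41, 43 at positions 3,4,5,9,11,12,14.

7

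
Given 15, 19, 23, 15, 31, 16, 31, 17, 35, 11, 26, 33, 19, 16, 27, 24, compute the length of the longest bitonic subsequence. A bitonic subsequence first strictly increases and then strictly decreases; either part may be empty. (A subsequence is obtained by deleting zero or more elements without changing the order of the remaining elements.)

8

One longest bitonic subsequence is 15, 19, 23, 31, 35, 33, 27, 24 (positions 1,2,3,5,9,12,15,16): it rises to 35 then falls. Length 8 is optimal.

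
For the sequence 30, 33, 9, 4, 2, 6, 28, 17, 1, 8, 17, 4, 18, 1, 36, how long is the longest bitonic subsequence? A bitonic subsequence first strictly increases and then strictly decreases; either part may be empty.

7

Let inc[i] be the LIS ending at i and dec[i] the longest strictly decreasing subsequence starting at i. inc = [1, 2, 1, 1, 1, 2, 3, 3, 1, 3, 4, 2, 5, 1, 6], dec = [6, 6, 4, 3, 2, 3, 5, 4, 1, 3, 3, 2, 2, 1, 1].
max_i inc[i]+dec[i]−1 = 7, with one witness 30, 33, 28, 17, 8, 4, 1.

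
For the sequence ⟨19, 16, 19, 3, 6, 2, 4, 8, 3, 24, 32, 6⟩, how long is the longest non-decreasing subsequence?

5

Let dp[i] be the longest non-decreasing subsequence ending at position i. Then dp = [1, 1, 2, 1, 2, 1, 2, 3, 2, 4, 5, 3].
The maximum is 5; one witness is 3, 6, 8, 24, 32 at positions 4,5,8,10,11.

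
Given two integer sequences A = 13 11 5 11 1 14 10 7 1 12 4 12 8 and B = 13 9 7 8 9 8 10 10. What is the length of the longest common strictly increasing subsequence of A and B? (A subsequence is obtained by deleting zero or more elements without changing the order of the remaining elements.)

2

A longest common strictly increasing subsequence is 7, 8 (length 2); it appears in order in both A and B, and no longer such subsequence exists.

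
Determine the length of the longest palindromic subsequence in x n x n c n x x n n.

7

Using dp[i][j] = 2 + dp[i+1][j−1] if the ends match, else max(dp[i+1][j], dp[i][j−1]):
dp[1][10] = 7. A witness is nxncnxn at positions 2,3,4,5,6,8,10.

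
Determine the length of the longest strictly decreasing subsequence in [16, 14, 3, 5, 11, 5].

Let dp[i] be the longest decreasing subsequence ending at position i. Then dp = [1, 2, 3, 3, 3, 4].
The maximum is 4; one witness is 16, 14, 11, 5 at positions 1,2,5,6.

4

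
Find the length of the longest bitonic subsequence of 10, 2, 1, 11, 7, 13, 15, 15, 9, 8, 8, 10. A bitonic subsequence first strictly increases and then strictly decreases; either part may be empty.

One longest bitonic subsequence is 10, 11, 13, 15, 9, 8 (positions 1,4,6,7,9,11): it rises to 15 then falls. Length 6 is optimal.

6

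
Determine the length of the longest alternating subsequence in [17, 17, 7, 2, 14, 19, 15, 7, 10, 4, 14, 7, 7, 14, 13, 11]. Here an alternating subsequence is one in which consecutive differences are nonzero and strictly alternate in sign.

A longest alternating subsequence is 17, 7, 14, 7, 10, 4, 14, 7, 14, 13 (positions 1,3,5,8,9,10,11,12,14,15); its 9 consecutive differences strictly alternate in sign, and length 10 is optimal.

10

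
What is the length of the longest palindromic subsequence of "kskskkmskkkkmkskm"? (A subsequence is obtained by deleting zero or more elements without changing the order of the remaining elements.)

Using dp[i][j] = 2 + dp[i+1][j−1] if the ends match, else max(dp[i+1][j], dp[i][j−1]):
dp[1][17] = 12. A witness is kskmkkkkmksk at positions 3,4,5,7,9,10,11,12,13,14,15,16.

12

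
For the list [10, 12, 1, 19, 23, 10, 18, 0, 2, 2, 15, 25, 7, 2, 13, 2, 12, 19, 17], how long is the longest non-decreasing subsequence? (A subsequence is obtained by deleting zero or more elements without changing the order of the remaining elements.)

Let dp[i] be the longest non-decreasing subsequence ending at position i. Then dp = [1, 2, 1, 3, 4, 2, 3, 1, 2, 3, 4, 5, 4, 4, 5, 5, 6, 7, 7].
The maximum is 7; one witness is 1, 2, 2, 2, 2, 12, 19 at positions 3,9,10,14,16,17,18.

7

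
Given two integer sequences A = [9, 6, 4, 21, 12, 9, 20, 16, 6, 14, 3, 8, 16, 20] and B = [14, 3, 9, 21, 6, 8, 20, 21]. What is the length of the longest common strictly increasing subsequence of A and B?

3

A longest common strictly increasing subsequence is 3, 8, 20 (length 3); it appears in order in both A and B, and no longer such subsequence exists.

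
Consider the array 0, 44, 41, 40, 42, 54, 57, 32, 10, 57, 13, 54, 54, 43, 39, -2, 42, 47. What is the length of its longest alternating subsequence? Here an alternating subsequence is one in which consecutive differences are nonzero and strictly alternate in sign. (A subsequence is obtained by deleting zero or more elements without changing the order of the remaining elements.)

10

Track the best alternating length ending on an up-step vs a down-step at each position: up/down = 1/1, 2/1, 2/3, 2/3, 4/3, 4/1, 4/1, 2/5, 2/5, 6/1, 6/7, 8/7, 8/7, 8/9, 8/9, 1/9, 10/9, 10/9.
The maximum over both is 10; one such subsequence is 0, 44, 41, 42, 32, 57, 13, 54, 39, 42.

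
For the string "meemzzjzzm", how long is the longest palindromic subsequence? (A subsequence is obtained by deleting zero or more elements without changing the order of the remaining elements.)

7

One longest palindromic subsequence is mzzjzzm (positions 1,5,6,7,8,9,10); it reads the same forward and backward, and the interval DP gives dp[1][10] = 7.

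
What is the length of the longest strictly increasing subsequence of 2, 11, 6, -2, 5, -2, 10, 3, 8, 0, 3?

3

One longest increasing subsequence is 2, 6, 10 (positions 1,3,7), of length 3; no longer one exists.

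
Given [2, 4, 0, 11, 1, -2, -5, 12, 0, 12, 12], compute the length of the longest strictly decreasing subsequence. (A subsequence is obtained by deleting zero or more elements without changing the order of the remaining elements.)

4

Scanning left to right, the best length ending at each element is: 2→1, 4→1, 0→2, 11→1, 1→2, -2→3, -5→4, 12→1, 0→3, 12→1, 12→1.
So the longest decreasing subsequence has length 4, e.g. 2, 0, -2, -5.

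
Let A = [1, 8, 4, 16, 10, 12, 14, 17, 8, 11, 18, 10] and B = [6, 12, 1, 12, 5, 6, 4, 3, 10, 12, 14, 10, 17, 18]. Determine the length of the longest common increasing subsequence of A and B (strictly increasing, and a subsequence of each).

7

For each value that appears in both, track the longest common increasing run ending there.
The best achievable length is 7; one witness is 1, 4, 10, 12, 14, 17, 18 (A-positions 1,3,5,6,7,8,11, B-positions 3,7,9,10,11,13,14).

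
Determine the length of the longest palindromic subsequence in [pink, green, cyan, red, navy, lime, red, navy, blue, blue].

3

Using dp[i][j] = 2 + dp[i+1][j−1] if the ends match, else max(dp[i+1][j], dp[i][j−1]):
dp[1][10] = 3. A witness is navy red navy at positions 5,7,8.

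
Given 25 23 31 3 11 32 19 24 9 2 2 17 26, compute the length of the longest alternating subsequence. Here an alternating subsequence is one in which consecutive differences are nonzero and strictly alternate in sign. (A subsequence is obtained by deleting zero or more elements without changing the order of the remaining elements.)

9

A longest alternating subsequence is 25, 23, 31, 3, 32, 19, 24, 9, 17 (positions 1,2,3,4,6,7,8,9,12); its 8 consecutive differences strictly alternate in sign, and length 9 is optimal.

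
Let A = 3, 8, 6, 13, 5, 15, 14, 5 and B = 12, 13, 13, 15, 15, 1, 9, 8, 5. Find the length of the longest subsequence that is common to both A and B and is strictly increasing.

A longest common strictly increasing subsequence is 13, 15 (length 2); it appears in order in both A and B, and no longer such subsequence exists.

2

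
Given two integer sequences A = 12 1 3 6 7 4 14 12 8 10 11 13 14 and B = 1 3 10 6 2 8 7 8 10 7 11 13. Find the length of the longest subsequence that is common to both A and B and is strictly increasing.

8

For each value that appears in both, track the longest common increasing run ending there.
The best achievable length is 8; one witness is 1, 3, 6, 7, 8, 10, 11, 13 (A-positions 2,3,4,5,9,10,11,12, B-positions 1,2,4,7,8,9,11,12).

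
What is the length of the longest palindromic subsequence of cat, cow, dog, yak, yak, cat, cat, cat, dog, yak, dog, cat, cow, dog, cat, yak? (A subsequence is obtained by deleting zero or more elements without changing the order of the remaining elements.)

One longest palindromic subsequence is cat cow dog yak cat cat cat yak dog cow cat (positions 1,2,3,4,6,7,8,10,11,13,15); it reads the same forward and backward, and the interval DP gives dp[1][16] = 11.

11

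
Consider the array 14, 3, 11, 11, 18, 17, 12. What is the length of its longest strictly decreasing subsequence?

3

One longest decreasing subsequence is 18, 17, 12 (positions 5,6,7), of length 3; no longer one exists.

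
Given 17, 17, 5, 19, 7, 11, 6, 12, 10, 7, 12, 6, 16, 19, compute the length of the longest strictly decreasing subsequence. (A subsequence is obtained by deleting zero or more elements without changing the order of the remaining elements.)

5

Scanning left to right, the best length ending at each element is: 17→1, 17→1, 5→2, 19→1, 7→2, 11→2, 6→3, 12→2, 10→3, 7→4, 12→2, 6→5, 16→2, 19→1.
So the longest decreasing subsequence has length 5, e.g. 17, 11, 10, 7, 6.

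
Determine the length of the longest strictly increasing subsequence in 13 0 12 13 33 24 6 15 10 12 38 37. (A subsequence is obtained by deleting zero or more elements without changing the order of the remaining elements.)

5

One longest increasing subsequence is 0, 12, 13, 33, 38 (positions 2,3,4,5,11), of length 5; no longer one exists.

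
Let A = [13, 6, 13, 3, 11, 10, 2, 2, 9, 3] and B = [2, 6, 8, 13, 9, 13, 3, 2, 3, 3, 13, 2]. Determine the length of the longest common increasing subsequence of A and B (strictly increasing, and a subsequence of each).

2

For each value that appears in both, track the longest common increasing run ending there.
The best achievable length is 2; one witness is 6, 13 (A-positions 2,3, B-positions 2,4).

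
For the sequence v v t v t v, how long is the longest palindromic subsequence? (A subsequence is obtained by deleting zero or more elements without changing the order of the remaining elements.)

One longest palindromic subsequence is vtvtv (positions 1,3,4,5,6); it reads the same forward and backward, and the interval DP gives dp[1][6] = 5.

5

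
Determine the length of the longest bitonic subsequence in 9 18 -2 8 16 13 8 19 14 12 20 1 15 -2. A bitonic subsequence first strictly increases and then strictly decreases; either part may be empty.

One longest bitonic subsequence is -2, 8, 16, 19, 14, 12, 1, -2 (positions 3,4,5,8,9,10,12,14): it rises to 19 then falls. Length 8 is optimal.

8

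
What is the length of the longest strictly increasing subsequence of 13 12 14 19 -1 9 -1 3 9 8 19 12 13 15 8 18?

Scanning left to right, the best length ending at each element is: 13→1, 12→1, 14→2, 19→3, -1→1, 9→2, -1→1, 3→2, 9→3, 8→3, 19→4, 12→4, 13→5, 15→6, 8→3, 18→7.
So the longest increasing subsequence has length 7, e.g. -1, 3, 9, 12, 13, 15, 18.

7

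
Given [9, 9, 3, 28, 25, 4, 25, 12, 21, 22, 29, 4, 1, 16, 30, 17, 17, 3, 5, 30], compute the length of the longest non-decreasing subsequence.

8

One longest non-decreasing subsequence is 9, 9, 12, 21, 22, 29, 30, 30 (positions 1,2,8,9,10,11,15,20), of length 8; no longer one exists.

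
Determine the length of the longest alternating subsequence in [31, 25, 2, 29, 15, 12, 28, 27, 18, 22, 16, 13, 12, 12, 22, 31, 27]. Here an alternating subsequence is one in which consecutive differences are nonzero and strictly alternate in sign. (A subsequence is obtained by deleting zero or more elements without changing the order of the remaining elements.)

Track the best alternating length ending on an up-step vs a down-step at each position: up/down = 1/1, 1/2, 1/2, 3/2, 3/4, 3/4, 5/4, 5/6, 5/6, 7/6, 5/8, 5/8, 3/8, 3/8, 9/6, 9/1, 9/10.
The maximum over both is 10; one such subsequence is 31, 25, 29, 15, 28, 18, 22, 16, 31, 27.

10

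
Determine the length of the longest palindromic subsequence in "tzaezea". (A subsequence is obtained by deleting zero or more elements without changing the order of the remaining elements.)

Using dp[i][j] = 2 + dp[i+1][j−1] if the ends match, else max(dp[i+1][j], dp[i][j−1]):
dp[1][7] = 5. A witness is aezea at positions 3,4,5,6,7.

5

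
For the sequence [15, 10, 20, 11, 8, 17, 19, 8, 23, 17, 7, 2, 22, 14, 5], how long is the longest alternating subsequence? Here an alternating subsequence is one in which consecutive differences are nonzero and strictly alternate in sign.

A longest alternating subsequence is 15, 10, 20, 11, 17, 8, 23, 17, 22, 14 (positions 1,2,3,4,6,8,9,10,13,14); its 9 consecutive differences strictly alternate in sign, and length 10 is optimal.

10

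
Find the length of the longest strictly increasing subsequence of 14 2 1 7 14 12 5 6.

Let dp[i] be the longest increasing subsequence ending at position i. Then dp = [1, 1, 1, 2, 3, 3, 2, 3].
The maximum is 3; one witness is 2, 7, 14 at positions 2,4,5.

3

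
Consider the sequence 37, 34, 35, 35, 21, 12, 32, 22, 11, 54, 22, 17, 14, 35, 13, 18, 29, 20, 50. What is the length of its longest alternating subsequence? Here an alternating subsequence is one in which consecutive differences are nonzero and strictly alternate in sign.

A longest alternating subsequence is 37, 34, 35, 21, 32, 22, 54, 22, 35, 13, 29, 20, 50 (positions 1,2,3,5,7,8,10,11,14,15,17,18,19); its 12 consecutive differences strictly alternate in sign, and length 13 is optimal.

13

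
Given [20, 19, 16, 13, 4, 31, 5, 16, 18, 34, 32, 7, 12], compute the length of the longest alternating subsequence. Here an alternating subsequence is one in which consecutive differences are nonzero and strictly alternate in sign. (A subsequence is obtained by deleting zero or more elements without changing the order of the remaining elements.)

A longest alternating subsequence is 20, 19, 31, 5, 16, 7, 12 (positions 1,2,6,7,8,12,13); its 6 consecutive differences strictly alternate in sign, and length 7 is optimal.

7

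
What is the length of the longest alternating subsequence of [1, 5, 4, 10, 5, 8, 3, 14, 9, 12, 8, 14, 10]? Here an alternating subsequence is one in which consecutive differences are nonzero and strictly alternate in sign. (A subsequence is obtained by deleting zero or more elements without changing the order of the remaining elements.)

A longest alternating subsequence is 1, 5, 4, 10, 5, 8, 3, 14, 9, 12, 8, 14, 10 (positions 1,2,3,4,5,6,7,8,9,10,11,12,13); its 12 consecutive differences strictly alternate in sign, and length 13 is optimal.

13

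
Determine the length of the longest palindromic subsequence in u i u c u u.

Using dp[i][j] = 2 + dp[i+1][j−1] if the ends match, else max(dp[i+1][j], dp[i][j−1]):
dp[1][6] = 5. A witness is uucuu at positions 1,3,4,5,6.

5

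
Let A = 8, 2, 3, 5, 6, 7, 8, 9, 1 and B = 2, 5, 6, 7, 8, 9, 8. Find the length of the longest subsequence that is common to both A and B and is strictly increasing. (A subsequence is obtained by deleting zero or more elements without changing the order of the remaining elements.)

6

A longest common strictly increasing subsequence is 2, 5, 6, 7, 8, 9 (length 6); it appears in order in both A and B, and no longer such subsequence exists.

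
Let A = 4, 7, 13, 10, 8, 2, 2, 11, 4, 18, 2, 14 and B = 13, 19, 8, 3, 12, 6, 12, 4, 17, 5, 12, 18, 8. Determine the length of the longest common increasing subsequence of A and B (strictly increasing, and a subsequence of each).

2

For each value that appears in both, track the longest common increasing run ending there.
The best achievable length is 2; one witness is 13, 18 (A-positions 3,10, B-positions 1,12).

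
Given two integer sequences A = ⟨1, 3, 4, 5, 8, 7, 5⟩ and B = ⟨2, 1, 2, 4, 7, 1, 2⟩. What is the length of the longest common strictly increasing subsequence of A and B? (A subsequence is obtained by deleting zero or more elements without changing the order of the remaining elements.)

3

A longest common strictly increasing subsequence is 1, 4, 7 (length 3); it appears in order in both A and B, and no longer such subsequence exists.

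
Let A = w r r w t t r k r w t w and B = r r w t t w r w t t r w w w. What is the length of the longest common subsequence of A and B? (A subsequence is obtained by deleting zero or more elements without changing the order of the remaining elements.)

A longest common subsequence is rrwttrrww (length 9); the LCS DP confirms no longer common subsequence exists.

9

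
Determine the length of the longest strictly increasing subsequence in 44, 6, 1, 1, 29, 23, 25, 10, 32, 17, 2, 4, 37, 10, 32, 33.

One longest increasing subsequence is 1, 2, 4, 10, 32, 33 (positions 3,11,12,14,15,16), of length 6; no longer one exists.

6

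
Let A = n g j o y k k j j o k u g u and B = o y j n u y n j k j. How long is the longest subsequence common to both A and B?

5

A longest common subsequence is oyjjk (length 5); the LCS DP confirms no longer common subsequence exists.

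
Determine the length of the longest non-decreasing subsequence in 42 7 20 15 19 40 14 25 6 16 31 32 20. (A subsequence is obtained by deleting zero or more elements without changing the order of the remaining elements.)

6

Scanning left to right, the best length ending at each element is: 42→1, 7→1, 20→2, 15→2, 19→3, 40→4, 14→2, 25→4, 6→1, 16→3, 31→5, 32→6, 20→4.
So the longest non-decreasing subsequence has length 6, e.g. 7, 15, 19, 25, 31, 32.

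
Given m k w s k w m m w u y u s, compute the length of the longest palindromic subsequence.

Using dp[i][j] = 2 + dp[i+1][j−1] if the ends match, else max(dp[i+1][j], dp[i][j−1]):
dp[1][13] = 6. A witness is swmmws at positions 4,6,7,8,9,13.

6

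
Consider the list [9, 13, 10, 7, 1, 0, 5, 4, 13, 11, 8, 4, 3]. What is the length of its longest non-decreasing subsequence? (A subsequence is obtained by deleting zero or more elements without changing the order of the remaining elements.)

One longest non-decreasing subsequence is 9, 13, 13 (positions 1,2,9), of length 3; no longer one exists.

3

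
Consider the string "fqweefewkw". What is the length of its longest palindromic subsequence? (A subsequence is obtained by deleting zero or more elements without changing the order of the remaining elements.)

One longest palindromic subsequence is wefew (positions 3,5,6,7,10); it reads the same forward and backward, and the interval DP gives dp[1][10] = 5.

5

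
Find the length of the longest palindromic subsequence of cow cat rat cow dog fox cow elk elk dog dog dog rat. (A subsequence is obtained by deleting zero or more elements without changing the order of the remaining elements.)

One longest palindromic subsequence is rat dog dog dog dog rat (positions 3,5,10,11,12,13); it reads the same forward and backward, and the interval DP gives dp[1][13] = 6.

6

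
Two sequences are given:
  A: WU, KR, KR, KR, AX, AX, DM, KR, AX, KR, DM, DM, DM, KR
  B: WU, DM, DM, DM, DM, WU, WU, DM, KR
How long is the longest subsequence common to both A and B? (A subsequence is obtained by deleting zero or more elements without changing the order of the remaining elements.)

6

Backtracking the LCS table gives one alignment: WU (A1,B1) → DM (A7,B3) → DM (A11,B4) → DM (A12,B5) → DM (A13,B8) → KR (A14,B9).
So the longest common subsequence has length 6.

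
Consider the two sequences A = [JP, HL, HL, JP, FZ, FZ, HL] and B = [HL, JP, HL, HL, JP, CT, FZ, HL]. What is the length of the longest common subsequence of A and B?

6

A longest common subsequence is JP, HL, HL, JP, FZ, HL (length 6); the LCS DP confirms no longer common subsequence exists.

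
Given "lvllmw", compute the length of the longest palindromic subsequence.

One longest palindromic subsequence is lll (positions 1,3,4); it reads the same forward and backward, and the interval DP gives dp[1][6] = 3.

3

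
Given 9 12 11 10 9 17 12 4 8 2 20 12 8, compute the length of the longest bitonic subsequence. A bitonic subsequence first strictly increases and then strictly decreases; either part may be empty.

7

One longest bitonic subsequence is 9, 12, 11, 10, 9, 8, 2 (positions 1,2,3,4,5,9,10): it rises to 12 then falls. Length 7 is optimal.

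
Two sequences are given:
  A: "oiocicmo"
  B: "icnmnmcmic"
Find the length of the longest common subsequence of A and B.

4

A longest common subsequence is icic (length 4); the LCS DP confirms no longer common subsequence exists.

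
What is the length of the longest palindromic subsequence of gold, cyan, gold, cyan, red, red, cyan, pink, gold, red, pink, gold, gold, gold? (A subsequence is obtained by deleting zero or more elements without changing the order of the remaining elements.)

One longest palindromic subsequence is gold gold cyan red red cyan gold gold (positions 1,3,4,5,6,7,13,14); it reads the same forward and backward, and the interval DP gives dp[1][14] = 8.

8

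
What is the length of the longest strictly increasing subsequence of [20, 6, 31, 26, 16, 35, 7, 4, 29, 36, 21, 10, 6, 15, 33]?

Let dp[i] be the longest increasing subsequence ending at position i. Then dp = [1, 1, 2, 2, 2, 3, 2, 1, 3, 4, 3, 3, 2, 4, 5].
The maximum is 5; one witness is 6, 7, 10, 15, 33 at positions 2,7,12,14,15.

5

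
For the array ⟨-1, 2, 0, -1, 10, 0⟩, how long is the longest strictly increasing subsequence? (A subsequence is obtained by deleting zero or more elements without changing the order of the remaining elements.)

3

Scanning left to right, the best length ending at each element is: -1→1, 2→2, 0→2, -1→1, 10→3, 0→2.
So the longest increasing subsequence has length 3, e.g. -1, 2, 10.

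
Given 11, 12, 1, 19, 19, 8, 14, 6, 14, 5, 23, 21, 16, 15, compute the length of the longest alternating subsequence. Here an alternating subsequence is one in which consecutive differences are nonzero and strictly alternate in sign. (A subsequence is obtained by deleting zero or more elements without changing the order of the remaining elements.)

Track the best alternating length ending on an up-step vs a down-step at each position: up/down = 1/1, 2/1, 1/3, 4/1, 4/1, 4/5, 6/5, 4/7, 8/5, 4/9, 10/1, 10/11, 10/11, 10/11.
The maximum over both is 11; one such subsequence is 11, 12, 1, 19, 8, 14, 6, 14, 5, 23, 21.

11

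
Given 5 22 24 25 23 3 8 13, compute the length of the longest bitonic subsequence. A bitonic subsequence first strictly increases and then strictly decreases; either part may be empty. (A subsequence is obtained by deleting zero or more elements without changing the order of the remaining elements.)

6

Let inc[i] be the LIS ending at i and dec[i] the longest strictly decreasing subsequence starting at i. inc = [1, 2, 3, 4, 3, 1, 2, 3], dec = [2, 2, 3, 3, 2, 1, 1, 1].
max_i inc[i]+dec[i]−1 = 6, with one witness 5, 22, 24, 25, 23, 13.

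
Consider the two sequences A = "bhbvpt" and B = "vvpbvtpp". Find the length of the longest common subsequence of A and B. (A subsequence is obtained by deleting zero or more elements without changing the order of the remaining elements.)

A longest common subsequence is bvp (length 3); the LCS DP confirms no longer common subsequence exists.

3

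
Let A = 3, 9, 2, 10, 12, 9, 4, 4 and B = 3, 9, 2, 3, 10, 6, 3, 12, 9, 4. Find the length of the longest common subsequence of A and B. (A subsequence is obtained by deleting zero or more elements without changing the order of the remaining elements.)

A longest common subsequence is 3, 9, 2, 10, 12, 9, 4 (length 7); the LCS DP confirms no longer common subsequence exists.

7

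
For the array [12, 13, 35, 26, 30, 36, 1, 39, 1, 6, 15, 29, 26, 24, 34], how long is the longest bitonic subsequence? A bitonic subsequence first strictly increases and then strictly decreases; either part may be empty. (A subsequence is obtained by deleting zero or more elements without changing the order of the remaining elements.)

Let inc[i] be the LIS ending at i and dec[i] the longest strictly decreasing subsequence starting at i. inc = [1, 2, 3, 3, 4, 5, 1, 6, 1, 2, 3, 4, 4, 4, 5], dec = [2, 2, 5, 2, 4, 4, 1, 4, 1, 1, 1, 3, 2, 1, 1].
max_i inc[i]+dec[i]−1 = 9, with one witness 12, 13, 26, 30, 36, 39, 29, 26, 24.

9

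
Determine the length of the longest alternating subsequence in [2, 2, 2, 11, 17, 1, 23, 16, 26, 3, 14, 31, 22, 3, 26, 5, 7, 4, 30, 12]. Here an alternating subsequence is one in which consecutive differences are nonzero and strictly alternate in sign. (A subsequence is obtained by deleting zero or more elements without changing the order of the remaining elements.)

Track the best alternating length ending on an up-step vs a down-step at each position: up/down = 1/1, 1/1, 1/1, 2/1, 2/1, 1/3, 4/1, 4/5, 6/1, 4/7, 8/7, 8/1, 8/9, 4/9, 10/9, 10/11, 12/11, 10/13, 14/9, 14/15.
The maximum over both is 15; one such subsequence is 2, 11, 1, 23, 16, 26, 3, 31, 22, 26, 5, 7, 4, 30, 12.

15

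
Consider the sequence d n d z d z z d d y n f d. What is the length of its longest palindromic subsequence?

One longest palindromic subsequence is dnddzzddnd (positions 1,2,3,5,6,7,8,9,11,13); it reads the same forward and backward, and the interval DP gives dp[1][13] = 10.

10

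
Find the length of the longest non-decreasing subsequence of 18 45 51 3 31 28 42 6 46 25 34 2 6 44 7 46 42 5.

6

Let dp[i] be the longest non-decreasing subsequence ending at position i. Then dp = [1, 2, 3, 1, 2, 2, 3, 2, 4, 3, 4, 1, 3, 5, 4, 6, 5, 2].
The maximum is 6; one witness is 3, 6, 25, 34, 44, 46 at positions 4,8,10,11,14,16.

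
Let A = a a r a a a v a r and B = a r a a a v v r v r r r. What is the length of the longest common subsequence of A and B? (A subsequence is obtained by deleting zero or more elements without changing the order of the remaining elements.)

Backtracking the LCS table gives one alignment: a (A2,B1) → r (A3,B2) → a (A4,B3) → a (A5,B4) → a (A6,B5) → v (A7,B9) → r (A9,B12).
So the longest common subsequence has length 7.

7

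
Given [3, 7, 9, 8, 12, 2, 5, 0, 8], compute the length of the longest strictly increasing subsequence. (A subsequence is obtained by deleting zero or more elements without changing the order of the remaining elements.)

4

One longest increasing subsequence is 3, 7, 9, 12 (positions 1,2,3,5), of length 4; no longer one exists.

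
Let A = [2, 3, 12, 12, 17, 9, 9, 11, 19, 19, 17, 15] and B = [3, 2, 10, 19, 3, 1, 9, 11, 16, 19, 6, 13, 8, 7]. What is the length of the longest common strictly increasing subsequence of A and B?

5

A longest common strictly increasing subsequence is 2, 3, 9, 11, 19 (length 5); it appears in order in both A and B, and no longer such subsequence exists.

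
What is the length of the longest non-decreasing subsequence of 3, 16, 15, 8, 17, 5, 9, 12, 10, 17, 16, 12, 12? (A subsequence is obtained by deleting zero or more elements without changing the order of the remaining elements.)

6

One longest non-decreasing subsequence is 3, 8, 9, 12, 12, 12 (positions 1,4,7,8,12,13), of length 6; no longer one exists.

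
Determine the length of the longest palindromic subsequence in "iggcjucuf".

3

Using dp[i][j] = 2 + dp[i+1][j−1] if the ends match, else max(dp[i+1][j], dp[i][j−1]):
dp[1][9] = 3. A witness is ucu at positions 6,7,8.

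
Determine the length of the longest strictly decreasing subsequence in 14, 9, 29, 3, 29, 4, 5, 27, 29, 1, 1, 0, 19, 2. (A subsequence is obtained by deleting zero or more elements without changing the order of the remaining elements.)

Scanning left to right, the best length ending at each element is: 14→1, 9→2, 29→1, 3→3, 29→1, 4→3, 5→3, 27→2, 29→1, 1→4, 1→4, 0→5, 19→3, 2→4.
So the longest decreasing subsequence has length 5, e.g. 14, 9, 3, 1, 0.

5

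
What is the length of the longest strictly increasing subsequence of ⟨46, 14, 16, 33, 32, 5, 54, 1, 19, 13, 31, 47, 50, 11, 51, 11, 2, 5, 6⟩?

7

One longest increasing subsequence is 14, 16, 19, 31, 47, 50, 51 (positions 2,3,9,11,12,13,15), of length 7; no longer one exists.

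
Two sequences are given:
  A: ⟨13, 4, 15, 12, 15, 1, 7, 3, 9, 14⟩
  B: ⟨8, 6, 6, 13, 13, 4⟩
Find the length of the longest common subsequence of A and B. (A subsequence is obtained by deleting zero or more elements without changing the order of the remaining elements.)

A longest common subsequence is 13, 4 (length 2); the LCS DP confirms no longer common subsequence exists.

2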